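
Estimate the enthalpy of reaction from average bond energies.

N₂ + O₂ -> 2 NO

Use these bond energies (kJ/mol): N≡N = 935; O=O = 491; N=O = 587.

Bonds broken (reactants):
  N≡N: 1 × 935 = 935
  O=O: 1 × 491 = 491
  Σ(broken) = 1426 kJ
Bonds formed (products):
  N=O: 2 × 587 = 1174
  Σ(formed) = 1174 kJ
ΔH = Σ(broken) − Σ(formed) = 1426 − 1174 = +252 kJ

ΔH ≈ +252 kJ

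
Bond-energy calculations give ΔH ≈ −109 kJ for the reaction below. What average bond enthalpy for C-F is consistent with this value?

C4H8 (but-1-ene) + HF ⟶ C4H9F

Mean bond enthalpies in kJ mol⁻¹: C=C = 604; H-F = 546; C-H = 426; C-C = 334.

D(C-F) ≈ 499 kJ/mol

Let D be the C-F bond energy.
Σ(broken) = 2×334 + 8×426 + 1×604 + 1×546 = 5226
Σ(formed) = 3×334 + 1×D + 9×426 = 4836 + D
ΔH = Σ(broken) − Σ(formed) = (5226) − (4836 + D) = +390 − D
Setting this equal to −109 kJ gives D = 499 kJ/mol.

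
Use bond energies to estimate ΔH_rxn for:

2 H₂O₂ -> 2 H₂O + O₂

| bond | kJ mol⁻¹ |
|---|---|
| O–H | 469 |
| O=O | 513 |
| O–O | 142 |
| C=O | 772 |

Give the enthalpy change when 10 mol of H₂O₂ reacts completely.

Bonds broken (reactants):
  O–H: 4 × 469 = 1876
  O–O: 2 × 142 = 284
  Σ(broken) = 2160 kJ
Bonds formed (products):
  O–H: 4 × 469 = 1876
  O=O: 1 × 513 = 513
  Σ(formed) = 2389 kJ
ΔH = Σ(broken) − Σ(formed) = 2160 − 2389 = −229 kJ
For 5× the reaction as written: 5 × (−229) = −1145 kJ

ΔH = −1145 kJ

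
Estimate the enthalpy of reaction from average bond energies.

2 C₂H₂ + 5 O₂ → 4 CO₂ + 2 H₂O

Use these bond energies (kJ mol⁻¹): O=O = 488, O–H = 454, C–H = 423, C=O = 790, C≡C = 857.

Bonds broken (reactants):
  C≡C: 2 × 857 = 1714
  C–H: 4 × 423 = 1692
  O=O: 5 × 488 = 2440
  Σ(broken) = 5846 kJ
Bonds formed (products):
  C=O: 8 × 790 = 6320
  O–H: 4 × 454 = 1816
  Σ(formed) = 8136 kJ
ΔH = Σ(broken) − Σ(formed) = 5846 − 8136 = −2290 kJ

ΔH ≈ −2290 kJ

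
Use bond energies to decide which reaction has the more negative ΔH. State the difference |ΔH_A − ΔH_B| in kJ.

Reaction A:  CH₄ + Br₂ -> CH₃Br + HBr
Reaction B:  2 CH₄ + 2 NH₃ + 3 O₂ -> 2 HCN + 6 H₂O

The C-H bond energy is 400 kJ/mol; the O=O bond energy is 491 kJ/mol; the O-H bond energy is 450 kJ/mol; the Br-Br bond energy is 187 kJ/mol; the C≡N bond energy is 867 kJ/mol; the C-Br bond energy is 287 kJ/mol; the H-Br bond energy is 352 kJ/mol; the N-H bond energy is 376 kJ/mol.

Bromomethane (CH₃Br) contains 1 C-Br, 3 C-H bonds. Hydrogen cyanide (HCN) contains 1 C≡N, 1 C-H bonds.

Reaction B, by 953 kJ

Reaction A:
  Bonds broken (reactants):
    Br-Br: 1 × 187 = 187
    C-H: 4 × 400 = 1600
    Σ(broken) = 1787 kJ
  Bonds formed (products):
    C-Br: 1 × 287 = 287
    C-H: 3 × 400 = 1200
    H-Br: 1 × 352 = 352
    Σ(formed) = 1839 kJ
  ΔH_A = 1787 − 1839 = −52 kJ
Reaction B:
  Bonds broken (reactants):
    C-H: 8 × 400 = 3200
    N-H: 6 × 376 = 2256
    O=O: 3 × 491 = 1473
    Σ(broken) = 6929 kJ
  Bonds formed (products):
    C≡N: 2 × 867 = 1734
    C-H: 2 × 400 = 800
    O-H: 12 × 450 = 5400
    Σ(formed) = 7934 kJ
  ΔH_B = 6929 − 7934 = −1005 kJ
ΔH_A − ΔH_B = +953 kJ, so reaction B has the more negative ΔH; |ΔH_A − ΔH_B| = 953 kJ.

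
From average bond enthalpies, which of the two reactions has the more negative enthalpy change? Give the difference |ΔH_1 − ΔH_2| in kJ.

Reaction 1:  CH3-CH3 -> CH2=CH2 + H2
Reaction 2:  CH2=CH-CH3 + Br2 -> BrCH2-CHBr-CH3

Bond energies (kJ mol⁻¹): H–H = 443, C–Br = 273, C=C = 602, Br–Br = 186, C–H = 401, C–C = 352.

Reaction 1:
  Bonds broken (reactants):
    C–C: 1 × 352 = 352
    C–H: 6 × 401 = 2406
    Σ(broken) = 2758 kJ
  Bonds formed (products):
    C–H: 4 × 401 = 1604
    C=C: 1 × 602 = 602
    H–H: 1 × 443 = 443
    Σ(formed) = 2649 kJ
  ΔH_1 = 2758 − 2649 = +109 kJ
Reaction 2:
  Bonds broken (reactants):
    Br–Br: 1 × 186 = 186
    C–C: 1 × 352 = 352
    C–H: 6 × 401 = 2406
    C=C: 1 × 602 = 602
    Σ(broken) = 3546 kJ
  Bonds formed (products):
    C–Br: 2 × 273 = 546
    C–C: 2 × 352 = 704
    C–H: 6 × 401 = 2406
    Σ(formed) = 3656 kJ
  ΔH_2 = 3546 − 3656 = −110 kJ
ΔH_1 − ΔH_2 = +219 kJ, so reaction 2 has the more negative ΔH; |ΔH_1 − ΔH_2| = 219 kJ.

Reaction 2, by 219 kJ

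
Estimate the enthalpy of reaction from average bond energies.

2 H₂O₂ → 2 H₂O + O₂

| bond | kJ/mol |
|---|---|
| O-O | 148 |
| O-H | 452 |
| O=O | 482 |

ΔH ≈ −186 kJ

Bonds broken (reactants):
  O-H: 4 × 452 = 1808
  O-O: 2 × 148 = 296
  Σ(broken) = 2104 kJ
Bonds formed (products):
  O-H: 4 × 452 = 1808
  O=O: 1 × 482 = 482
  Σ(formed) = 2290 kJ
ΔH = Σ(broken) − Σ(formed) = 2104 − 2290 = −186 kJ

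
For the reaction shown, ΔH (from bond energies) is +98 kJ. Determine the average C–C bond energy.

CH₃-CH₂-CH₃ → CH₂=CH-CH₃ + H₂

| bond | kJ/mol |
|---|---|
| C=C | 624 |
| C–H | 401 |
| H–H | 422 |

Let D be the C–C bond energy.
Σ(broken) = 2×D + 8×401 = 3208 + 2D
Σ(formed) = 1×D + 6×401 + 1×624 + 1×422 = 3452 + D
ΔH = Σ(broken) − Σ(formed) = (3208 + 2D) − (3452 + D) = −244 + D
Setting this equal to +98 kJ gives D = 342 kJ/mol.

D(C–C) ≈ 342 kJ/mol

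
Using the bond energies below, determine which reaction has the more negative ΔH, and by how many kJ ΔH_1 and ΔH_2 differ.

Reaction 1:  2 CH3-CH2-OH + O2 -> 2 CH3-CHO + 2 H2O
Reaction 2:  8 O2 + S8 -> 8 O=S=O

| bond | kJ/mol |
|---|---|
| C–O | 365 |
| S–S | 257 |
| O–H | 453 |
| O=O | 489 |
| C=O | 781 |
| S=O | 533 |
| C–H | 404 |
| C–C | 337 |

Reaction 2, by 2119 kJ

Reaction 1:
  Bonds broken (reactants):
    C–C: 2 × 337 = 674
    C–H: 10 × 404 = 4040
    C–O: 2 × 365 = 730
    O–H: 2 × 453 = 906
    O=O: 1 × 489 = 489
    Σ(broken) = 6839 kJ
  Bonds formed (products):
    C–C: 2 × 337 = 674
    C–H: 8 × 404 = 3232
    C=O: 2 × 781 = 1562
    O–H: 4 × 453 = 1812
    Σ(formed) = 7280 kJ
  ΔH_1 = 6839 − 7280 = −441 kJ
Reaction 2:
  Bonds broken (reactants):
    O=O: 8 × 489 = 3912
    S–S: 8 × 257 = 2056
    Σ(broken) = 5968 kJ
  Bonds formed (products):
    S=O: 16 × 533 = 8528
    Σ(formed) = 8528 kJ
  ΔH_2 = 5968 − 8528 = −2560 kJ
ΔH_1 − ΔH_2 = +2119 kJ, so reaction 2 has the more negative ΔH; |ΔH_1 − ΔH_2| = 2119 kJ.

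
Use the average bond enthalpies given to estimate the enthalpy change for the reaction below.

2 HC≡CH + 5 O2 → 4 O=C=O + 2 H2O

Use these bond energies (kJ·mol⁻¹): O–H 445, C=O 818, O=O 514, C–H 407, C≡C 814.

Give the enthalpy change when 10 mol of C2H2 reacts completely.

Bonds broken (reactants):
  C≡C: 2 × 814 = 1628
  C–H: 4 × 407 = 1628
  O=O: 5 × 514 = 2570
  Σ(broken) = 5826 kJ
Bonds formed (products):
  C=O: 8 × 818 = 6544
  O–H: 4 × 445 = 1780
  Σ(formed) = 8324 kJ
ΔH = Σ(broken) − Σ(formed) = 5826 − 8324 = −2498 kJ
For 5× the reaction as written: 5 × (−2498) = −12490 kJ

ΔH = −12490 kJ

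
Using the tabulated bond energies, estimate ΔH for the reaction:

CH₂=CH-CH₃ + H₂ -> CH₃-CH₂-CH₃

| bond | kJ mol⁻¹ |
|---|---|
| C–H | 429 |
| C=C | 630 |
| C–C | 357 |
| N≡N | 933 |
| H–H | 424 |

ΔH ≈ −161 kJ

Bonds broken (reactants):
  C–C: 1 × 357 = 357
  C–H: 6 × 429 = 2574
  C=C: 1 × 630 = 630
  H–H: 1 × 424 = 424
  Σ(broken) = 3985 kJ
Bonds formed (products):
  C–C: 2 × 357 = 714
  C–H: 8 × 429 = 3432
  Σ(formed) = 4146 kJ
ΔH = Σ(broken) − Σ(formed) = 3985 − 4146 = −161 kJ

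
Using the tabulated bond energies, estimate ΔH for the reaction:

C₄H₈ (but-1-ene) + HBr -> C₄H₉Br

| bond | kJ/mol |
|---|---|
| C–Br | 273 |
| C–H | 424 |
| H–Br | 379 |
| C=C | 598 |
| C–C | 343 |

Bonds broken (reactants):
  C–C: 2 × 343 = 686
  C–H: 8 × 424 = 3392
  C=C: 1 × 598 = 598
  H–Br: 1 × 379 = 379
  Σ(broken) = 5055 kJ
Bonds formed (products):
  C–Br: 1 × 273 = 273
  C–C: 3 × 343 = 1029
  C–H: 9 × 424 = 3816
  Σ(formed) = 5118 kJ
ΔH = Σ(broken) − Σ(formed) = 5055 − 5118 = −63 kJ

ΔH ≈ −63 kJ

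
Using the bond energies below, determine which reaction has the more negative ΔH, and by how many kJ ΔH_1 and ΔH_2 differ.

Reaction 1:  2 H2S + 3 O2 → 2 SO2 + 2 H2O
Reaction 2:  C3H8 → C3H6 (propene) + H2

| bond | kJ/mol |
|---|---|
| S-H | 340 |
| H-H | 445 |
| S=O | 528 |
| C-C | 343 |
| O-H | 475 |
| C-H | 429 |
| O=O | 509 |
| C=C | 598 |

Reaction 1:
  Bonds broken (reactants):
    O=O: 3 × 509 = 1527
    S-H: 4 × 340 = 1360
    Σ(broken) = 2887 kJ
  Bonds formed (products):
    O-H: 4 × 475 = 1900
    S=O: 4 × 528 = 2112
    Σ(formed) = 4012 kJ
  ΔH_1 = 2887 − 4012 = −1125 kJ
Reaction 2:
  Bonds broken (reactants):
    C-C: 2 × 343 = 686
    C-H: 8 × 429 = 3432
    Σ(broken) = 4118 kJ
  Bonds formed (products):
    C-C: 1 × 343 = 343
    C-H: 6 × 429 = 2574
    C=C: 1 × 598 = 598
    H-H: 1 × 445 = 445
    Σ(formed) = 3960 kJ
  ΔH_2 = 4118 − 3960 = +158 kJ
ΔH_1 − ΔH_2 = −1283 kJ, so reaction 1 has the more negative ΔH; |ΔH_1 − ΔH_2| = 1283 kJ.

Reaction 1, by 1283 kJ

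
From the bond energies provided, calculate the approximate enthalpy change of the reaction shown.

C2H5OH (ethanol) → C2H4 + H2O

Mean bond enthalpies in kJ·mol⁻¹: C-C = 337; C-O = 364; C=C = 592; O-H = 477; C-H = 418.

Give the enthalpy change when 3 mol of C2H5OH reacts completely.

ΔH = +150 kJ

Bonds broken (reactants):
  C-C: 1 × 337 = 337
  C-H: 5 × 418 = 2090
  C-O: 1 × 364 = 364
  O-H: 1 × 477 = 477
  Σ(broken) = 3268 kJ
Bonds formed (products):
  C-H: 4 × 418 = 1672
  C=C: 1 × 592 = 592
  O-H: 2 × 477 = 954
  Σ(formed) = 3218 kJ
ΔH = Σ(broken) − Σ(formed) = 3268 − 3218 = +50 kJ
For 3× the reaction as written: 3 × (+50) = +150 kJ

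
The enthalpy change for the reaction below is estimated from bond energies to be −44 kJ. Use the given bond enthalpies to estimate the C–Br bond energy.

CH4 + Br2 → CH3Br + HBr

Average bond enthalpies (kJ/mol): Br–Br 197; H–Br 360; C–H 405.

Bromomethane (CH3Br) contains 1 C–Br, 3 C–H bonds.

D(C–Br) ≈ 286 kJ/mol

Let D be the C–Br bond energy.
Σ(broken) = 1×197 + 4×405 = 1817
Σ(formed) = 1×D + 3×405 + 1×360 = 1575 + D
ΔH = Σ(broken) − Σ(formed) = (1817) − (1575 + D) = +242 − D
Setting this equal to −44 kJ gives D = 286 kJ/mol.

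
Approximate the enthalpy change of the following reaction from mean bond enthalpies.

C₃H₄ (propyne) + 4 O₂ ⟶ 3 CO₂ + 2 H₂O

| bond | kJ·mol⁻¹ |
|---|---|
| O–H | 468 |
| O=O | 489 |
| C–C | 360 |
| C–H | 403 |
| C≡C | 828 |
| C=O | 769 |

Bonds broken (reactants):
  C≡C: 1 × 828 = 828
  C–C: 1 × 360 = 360
  C–H: 4 × 403 = 1612
  O=O: 4 × 489 = 1956
  Σ(broken) = 4756 kJ
Bonds formed (products):
  C=O: 6 × 769 = 4614
  O–H: 4 × 468 = 1872
  Σ(formed) = 6486 kJ
ΔH = Σ(broken) − Σ(formed) = 4756 − 6486 = −1730 kJ

ΔH ≈ −1730 kJ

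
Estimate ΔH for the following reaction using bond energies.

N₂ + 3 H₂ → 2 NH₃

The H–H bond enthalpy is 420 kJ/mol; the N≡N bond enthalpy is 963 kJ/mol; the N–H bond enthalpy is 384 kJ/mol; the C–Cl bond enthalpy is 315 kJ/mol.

Bonds broken (reactants):
  H–H: 3 × 420 = 1260
  N≡N: 1 × 963 = 963
  Σ(broken) = 2223 kJ
Bonds formed (products):
  N–H: 6 × 384 = 2304
  Σ(formed) = 2304 kJ
ΔH = Σ(broken) − Σ(formed) = 2223 − 2304 = −81 kJ

ΔH ≈ −81 kJ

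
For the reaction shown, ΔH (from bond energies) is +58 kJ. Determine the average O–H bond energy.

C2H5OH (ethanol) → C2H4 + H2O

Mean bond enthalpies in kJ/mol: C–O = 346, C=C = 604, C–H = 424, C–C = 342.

Let D be the O–H bond energy.
Σ(broken) = 1×342 + 5×424 + 1×346 + 1×D = 2808 + D
Σ(formed) = 4×424 + 1×604 + 2×D = 2300 + 2D
ΔH = Σ(broken) − Σ(formed) = (2808 + D) − (2300 + 2D) = +508 − D
Setting this equal to +58 kJ gives D = 450 kJ/mol.

D(O–H) ≈ 450 kJ/mol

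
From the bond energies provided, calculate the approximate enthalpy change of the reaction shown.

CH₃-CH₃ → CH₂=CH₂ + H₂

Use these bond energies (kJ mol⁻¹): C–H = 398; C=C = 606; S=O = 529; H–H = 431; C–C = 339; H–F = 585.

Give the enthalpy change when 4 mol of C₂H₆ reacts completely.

Bonds broken (reactants):
  C–C: 1 × 339 = 339
  C–H: 6 × 398 = 2388
  Σ(broken) = 2727 kJ
Bonds formed (products):
  C–H: 4 × 398 = 1592
  C=C: 1 × 606 = 606
  H–H: 1 × 431 = 431
  Σ(formed) = 2629 kJ
ΔH = Σ(broken) − Σ(formed) = 2727 − 2629 = +98 kJ
For 4× the reaction as written: 4 × (+98) = +392 kJ

ΔH = +392 kJ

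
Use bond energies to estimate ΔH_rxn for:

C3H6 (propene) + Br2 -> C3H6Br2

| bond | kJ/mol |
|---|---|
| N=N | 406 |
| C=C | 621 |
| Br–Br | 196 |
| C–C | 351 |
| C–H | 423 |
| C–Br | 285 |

Bonds broken (reactants):
  Br–Br: 1 × 196 = 196
  C–C: 1 × 351 = 351
  C–H: 6 × 423 = 2538
  C=C: 1 × 621 = 621
  Σ(broken) = 3706 kJ
Bonds formed (products):
  C–Br: 2 × 285 = 570
  C–C: 2 × 351 = 702
  C–H: 6 × 423 = 2538
  Σ(formed) = 3810 kJ
ΔH = Σ(broken) − Σ(formed) = 3706 − 3810 = −104 kJ

ΔH ≈ −104 kJ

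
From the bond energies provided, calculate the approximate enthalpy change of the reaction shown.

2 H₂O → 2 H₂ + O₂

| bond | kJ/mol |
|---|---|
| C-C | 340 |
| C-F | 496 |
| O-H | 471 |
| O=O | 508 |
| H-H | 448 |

ΔH ≈ +480 kJ

Bonds broken (reactants):
  O-H: 4 × 471 = 1884
  Σ(broken) = 1884 kJ
Bonds formed (products):
  H-H: 2 × 448 = 896
  O=O: 1 × 508 = 508
  Σ(formed) = 1404 kJ
ΔH = Σ(broken) − Σ(formed) = 1884 − 1404 = +480 kJ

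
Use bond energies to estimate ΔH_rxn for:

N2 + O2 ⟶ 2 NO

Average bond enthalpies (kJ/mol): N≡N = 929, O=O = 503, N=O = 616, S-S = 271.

Bonds broken (reactants):
  N≡N: 1 × 929 = 929
  O=O: 1 × 503 = 503
  Σ(broken) = 1432 kJ
Bonds formed (products):
  N=O: 2 × 616 = 1232
  Σ(formed) = 1232 kJ
ΔH = Σ(broken) − Σ(formed) = 1432 − 1232 = +200 kJ

ΔH ≈ +200 kJ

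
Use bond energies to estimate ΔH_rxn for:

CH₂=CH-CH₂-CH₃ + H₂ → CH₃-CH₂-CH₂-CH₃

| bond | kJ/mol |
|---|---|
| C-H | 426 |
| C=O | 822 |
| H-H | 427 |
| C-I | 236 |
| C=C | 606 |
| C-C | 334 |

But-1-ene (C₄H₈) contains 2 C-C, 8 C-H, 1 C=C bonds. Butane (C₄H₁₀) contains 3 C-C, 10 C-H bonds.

Bonds broken (reactants):
  C-C: 2 × 334 = 668
  C-H: 8 × 426 = 3408
  C=C: 1 × 606 = 606
  H-H: 1 × 427 = 427
  Σ(broken) = 5109 kJ
Bonds formed (products):
  C-C: 3 × 334 = 1002
  C-H: 10 × 426 = 4260
  Σ(formed) = 5262 kJ
ΔH = Σ(broken) − Σ(formed) = 5109 − 5262 = −153 kJ

ΔH ≈ −153 kJ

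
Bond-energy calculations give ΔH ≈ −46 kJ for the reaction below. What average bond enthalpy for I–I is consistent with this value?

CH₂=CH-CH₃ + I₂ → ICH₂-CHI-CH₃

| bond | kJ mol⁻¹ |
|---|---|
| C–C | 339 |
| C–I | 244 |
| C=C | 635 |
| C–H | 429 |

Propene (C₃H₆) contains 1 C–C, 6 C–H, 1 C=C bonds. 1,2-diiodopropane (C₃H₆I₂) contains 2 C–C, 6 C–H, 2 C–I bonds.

Let D be the I–I bond energy.
Σ(broken) = 1×339 + 6×429 + 1×635 + 1×D = 3548 + D
Σ(formed) = 2×339 + 6×429 + 2×244 = 3740
ΔH = Σ(broken) − Σ(formed) = (3548 + D) − (3740) = −192 + D
Setting this equal to −46 kJ gives D = 146 kJ/mol.

D(I–I) ≈ 146 kJ/mol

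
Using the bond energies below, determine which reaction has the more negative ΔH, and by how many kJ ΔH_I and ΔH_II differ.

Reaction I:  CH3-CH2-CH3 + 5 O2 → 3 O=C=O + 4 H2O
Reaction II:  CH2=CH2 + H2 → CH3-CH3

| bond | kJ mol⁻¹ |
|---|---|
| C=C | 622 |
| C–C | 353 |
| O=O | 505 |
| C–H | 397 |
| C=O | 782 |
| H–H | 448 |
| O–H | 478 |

Reaction I, by 2032 kJ

Reaction I:
  Bonds broken (reactants):
    C–C: 2 × 353 = 706
    C–H: 8 × 397 = 3176
    O=O: 5 × 505 = 2525
    Σ(broken) = 6407 kJ
  Bonds formed (products):
    C=O: 6 × 782 = 4692
    O–H: 8 × 478 = 3824
    Σ(formed) = 8516 kJ
  ΔH_I = 6407 − 8516 = −2109 kJ
Reaction II:
  Bonds broken (reactants):
    C–H: 4 × 397 = 1588
    C=C: 1 × 622 = 622
    H–H: 1 × 448 = 448
    Σ(broken) = 2658 kJ
  Bonds formed (products):
    C–C: 1 × 353 = 353
    C–H: 6 × 397 = 2382
    Σ(formed) = 2735 kJ
  ΔH_II = 2658 − 2735 = −77 kJ
ΔH_I − ΔH_II = −2032 kJ, so reaction I has the more negative ΔH; |ΔH_I − ΔH_II| = 2032 kJ.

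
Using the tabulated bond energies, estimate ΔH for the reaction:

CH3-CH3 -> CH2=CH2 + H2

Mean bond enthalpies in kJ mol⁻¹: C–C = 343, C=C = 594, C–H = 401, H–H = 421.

ΔH ≈ +130 kJ

Bonds broken (reactants):
  C–C: 1 × 343 = 343
  C–H: 6 × 401 = 2406
  Σ(broken) = 2749 kJ
Bonds formed (products):
  C–H: 4 × 401 = 1604
  C=C: 1 × 594 = 594
  H–H: 1 × 421 = 421
  Σ(formed) = 2619 kJ
ΔH = Σ(broken) − Σ(formed) = 2749 − 2619 = +130 kJ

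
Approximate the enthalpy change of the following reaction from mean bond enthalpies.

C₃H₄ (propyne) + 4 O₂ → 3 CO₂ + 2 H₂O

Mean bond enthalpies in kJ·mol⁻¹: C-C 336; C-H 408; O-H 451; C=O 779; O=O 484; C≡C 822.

ΔH ≈ −1752 kJ

Bonds broken (reactants):
  C≡C: 1 × 822 = 822
  C-C: 1 × 336 = 336
  C-H: 4 × 408 = 1632
  O=O: 4 × 484 = 1936
  Σ(broken) = 4726 kJ
Bonds formed (products):
  C=O: 6 × 779 = 4674
  O-H: 4 × 451 = 1804
  Σ(formed) = 6478 kJ
ΔH = Σ(broken) − Σ(formed) = 4726 − 6478 = −1752 kJ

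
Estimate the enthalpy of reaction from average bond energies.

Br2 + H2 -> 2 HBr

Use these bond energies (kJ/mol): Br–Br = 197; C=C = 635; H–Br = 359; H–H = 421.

Bonds broken (reactants):
  Br–Br: 1 × 197 = 197
  H–H: 1 × 421 = 421
  Σ(broken) = 618 kJ
Bonds formed (products):
  H–Br: 2 × 359 = 718
  Σ(formed) = 718 kJ
ΔH = Σ(broken) − Σ(formed) = 618 − 718 = −100 kJ

ΔH ≈ −100 kJ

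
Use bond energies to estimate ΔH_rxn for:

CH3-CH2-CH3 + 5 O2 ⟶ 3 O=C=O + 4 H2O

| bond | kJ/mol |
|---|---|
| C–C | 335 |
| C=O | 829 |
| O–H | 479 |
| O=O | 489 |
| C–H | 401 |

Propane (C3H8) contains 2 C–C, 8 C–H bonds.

Bonds broken (reactants):
  C–C: 2 × 335 = 670
  C–H: 8 × 401 = 3208
  O=O: 5 × 489 = 2445
  Σ(broken) = 6323 kJ
Bonds formed (products):
  C=O: 6 × 829 = 4974
  O–H: 8 × 479 = 3832
  Σ(formed) = 8806 kJ
ΔH = Σ(broken) − Σ(formed) = 6323 − 8806 = −2483 kJ

ΔH ≈ −2483 kJ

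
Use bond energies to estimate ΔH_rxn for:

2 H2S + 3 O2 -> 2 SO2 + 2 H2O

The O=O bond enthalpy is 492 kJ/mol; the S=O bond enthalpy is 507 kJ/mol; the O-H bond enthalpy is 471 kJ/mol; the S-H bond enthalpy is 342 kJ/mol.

ΔH ≈ −1068 kJ

Bonds broken (reactants):
  O=O: 3 × 492 = 1476
  S-H: 4 × 342 = 1368
  Σ(broken) = 2844 kJ
Bonds formed (products):
  O-H: 4 × 471 = 1884
  S=O: 4 × 507 = 2028
  Σ(formed) = 3912 kJ
ΔH = Σ(broken) − Σ(formed) = 2844 − 3912 = −1068 kJ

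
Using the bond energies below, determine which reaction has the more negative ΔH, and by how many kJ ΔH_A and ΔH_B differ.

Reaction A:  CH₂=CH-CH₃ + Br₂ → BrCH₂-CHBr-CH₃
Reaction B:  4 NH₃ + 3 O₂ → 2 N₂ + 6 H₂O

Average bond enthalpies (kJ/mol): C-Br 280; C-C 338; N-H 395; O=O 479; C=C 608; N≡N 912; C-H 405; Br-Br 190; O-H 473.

Reaction B, by 1223 kJ

Reaction A:
  Bonds broken (reactants):
    Br-Br: 1 × 190 = 190
    C-C: 1 × 338 = 338
    C-H: 6 × 405 = 2430
    C=C: 1 × 608 = 608
    Σ(broken) = 3566 kJ
  Bonds formed (products):
    C-Br: 2 × 280 = 560
    C-C: 2 × 338 = 676
    C-H: 6 × 405 = 2430
    Σ(formed) = 3666 kJ
  ΔH_A = 3566 − 3666 = −100 kJ
Reaction B:
  Bonds broken (reactants):
    N-H: 12 × 395 = 4740
    O=O: 3 × 479 = 1437
    Σ(broken) = 6177 kJ
  Bonds formed (products):
    N≡N: 2 × 912 = 1824
    O-H: 12 × 473 = 5676
    Σ(formed) = 7500 kJ
  ΔH_B = 6177 − 7500 = −1323 kJ
ΔH_A − ΔH_B = +1223 kJ, so reaction B has the more negative ΔH; |ΔH_A − ΔH_B| = 1223 kJ.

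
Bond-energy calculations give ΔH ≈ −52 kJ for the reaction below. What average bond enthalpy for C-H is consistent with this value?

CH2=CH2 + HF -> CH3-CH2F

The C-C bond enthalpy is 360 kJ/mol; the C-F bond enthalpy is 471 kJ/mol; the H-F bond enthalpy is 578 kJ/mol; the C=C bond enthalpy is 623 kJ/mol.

D(C-H) ≈ 422 kJ/mol

Let D be the C-H bond energy.
Σ(broken) = 4×D + 1×623 + 1×578 = 1201 + 4D
Σ(formed) = 1×360 + 1×471 + 5×D = 831 + 5D
ΔH = Σ(broken) − Σ(formed) = (1201 + 4D) − (831 + 5D) = +370 − D
Setting this equal to −52 kJ gives D = 422 kJ/mol.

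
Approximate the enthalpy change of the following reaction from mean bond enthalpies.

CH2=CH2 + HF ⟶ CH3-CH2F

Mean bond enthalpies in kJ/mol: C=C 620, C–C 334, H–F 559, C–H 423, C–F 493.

ΔH ≈ −71 kJ

Bonds broken (reactants):
  C–H: 4 × 423 = 1692
  C=C: 1 × 620 = 620
  H–F: 1 × 559 = 559
  Σ(broken) = 2871 kJ
Bonds formed (products):
  C–C: 1 × 334 = 334
  C–F: 1 × 493 = 493
  C–H: 5 × 423 = 2115
  Σ(formed) = 2942 kJ
ΔH = Σ(broken) − Σ(formed) = 2871 − 2942 = −71 kJ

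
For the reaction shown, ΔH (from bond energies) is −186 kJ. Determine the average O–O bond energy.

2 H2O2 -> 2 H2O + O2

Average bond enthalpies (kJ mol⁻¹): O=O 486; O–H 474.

D(O–O) ≈ 150 kJ/mol

Let D be the O–O bond energy.
Σ(broken) = 4×474 + 2×D = 1896 + 2D
Σ(formed) = 4×474 + 1×486 = 2382
ΔH = Σ(broken) − Σ(formed) = (1896 + 2D) − (2382) = −486 + 2D
Setting this equal to −186 kJ gives 2D = 300, so D = 150 kJ/mol.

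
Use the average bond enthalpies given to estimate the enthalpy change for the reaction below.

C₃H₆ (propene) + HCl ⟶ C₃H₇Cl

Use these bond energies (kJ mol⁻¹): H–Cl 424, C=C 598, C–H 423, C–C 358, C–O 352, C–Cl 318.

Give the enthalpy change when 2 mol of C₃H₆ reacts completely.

Bonds broken (reactants):
  C–C: 1 × 358 = 358
  C–H: 6 × 423 = 2538
  C=C: 1 × 598 = 598
  H–Cl: 1 × 424 = 424
  Σ(broken) = 3918 kJ
Bonds formed (products):
  C–C: 2 × 358 = 716
  C–Cl: 1 × 318 = 318
  C–H: 7 × 423 = 2961
  Σ(formed) = 3995 kJ
ΔH = Σ(broken) − Σ(formed) = 3918 − 3995 = −77 kJ
For 2× the reaction as written: 2 × (−77) = −154 kJ

ΔH = −154 kJ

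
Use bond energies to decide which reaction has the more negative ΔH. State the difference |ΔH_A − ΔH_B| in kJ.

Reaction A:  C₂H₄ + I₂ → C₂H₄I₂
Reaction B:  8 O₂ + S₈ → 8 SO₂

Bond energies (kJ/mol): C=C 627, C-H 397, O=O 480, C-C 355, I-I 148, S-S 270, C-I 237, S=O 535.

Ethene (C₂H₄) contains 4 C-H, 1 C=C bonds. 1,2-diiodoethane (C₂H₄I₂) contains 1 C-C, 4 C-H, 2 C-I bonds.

Reaction B, by 2506 kJ

Reaction A:
  Bonds broken (reactants):
    C-H: 4 × 397 = 1588
    C=C: 1 × 627 = 627
    I-I: 1 × 148 = 148
    Σ(broken) = 2363 kJ
  Bonds formed (products):
    C-C: 1 × 355 = 355
    C-H: 4 × 397 = 1588
    C-I: 2 × 237 = 474
    Σ(formed) = 2417 kJ
  ΔH_A = 2363 − 2417 = −54 kJ
Reaction B:
  Bonds broken (reactants):
    O=O: 8 × 480 = 3840
    S-S: 8 × 270 = 2160
    Σ(broken) = 6000 kJ
  Bonds formed (products):
    S=O: 16 × 535 = 8560
    Σ(formed) = 8560 kJ
  ΔH_B = 6000 − 8560 = −2560 kJ
ΔH_A − ΔH_B = +2506 kJ, so reaction B has the more negative ΔH; |ΔH_A − ΔH_B| = 2506 kJ.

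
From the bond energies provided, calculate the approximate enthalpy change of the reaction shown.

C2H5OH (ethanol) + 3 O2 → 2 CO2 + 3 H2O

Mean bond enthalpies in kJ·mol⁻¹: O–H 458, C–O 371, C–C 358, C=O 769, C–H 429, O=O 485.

ΔH ≈ −1037 kJ

Bonds broken (reactants):
  C–C: 1 × 358 = 358
  C–H: 5 × 429 = 2145
  C–O: 1 × 371 = 371
  O–H: 1 × 458 = 458
  O=O: 3 × 485 = 1455
  Σ(broken) = 4787 kJ
Bonds formed (products):
  C=O: 4 × 769 = 3076
  O–H: 6 × 458 = 2748
  Σ(formed) = 5824 kJ
ΔH = Σ(broken) − Σ(formed) = 4787 − 5824 = −1037 kJ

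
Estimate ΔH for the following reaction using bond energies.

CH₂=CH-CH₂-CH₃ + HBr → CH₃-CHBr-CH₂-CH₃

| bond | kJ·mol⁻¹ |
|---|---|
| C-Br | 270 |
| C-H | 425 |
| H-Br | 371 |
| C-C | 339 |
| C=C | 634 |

Bonds broken (reactants):
  C-C: 2 × 339 = 678
  C-H: 8 × 425 = 3400
  C=C: 1 × 634 = 634
  H-Br: 1 × 371 = 371
  Σ(broken) = 5083 kJ
Bonds formed (products):
  C-Br: 1 × 270 = 270
  C-C: 3 × 339 = 1017
  C-H: 9 × 425 = 3825
  Σ(formed) = 5112 kJ
ΔH = Σ(broken) − Σ(formed) = 5083 − 5112 = −29 kJ

ΔH ≈ −29 kJ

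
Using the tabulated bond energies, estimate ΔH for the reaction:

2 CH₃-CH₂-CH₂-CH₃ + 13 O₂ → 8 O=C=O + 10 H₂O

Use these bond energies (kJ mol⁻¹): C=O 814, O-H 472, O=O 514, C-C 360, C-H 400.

Bonds broken (reactants):
  C-C: 6 × 360 = 2160
  C-H: 20 × 400 = 8000
  O=O: 13 × 514 = 6682
  Σ(broken) = 16842 kJ
Bonds formed (products):
  C=O: 16 × 814 = 13024
  O-H: 20 × 472 = 9440
  Σ(formed) = 22464 kJ
ΔH = Σ(broken) − Σ(formed) = 16842 − 22464 = −5622 kJ

ΔH ≈ −5622 kJ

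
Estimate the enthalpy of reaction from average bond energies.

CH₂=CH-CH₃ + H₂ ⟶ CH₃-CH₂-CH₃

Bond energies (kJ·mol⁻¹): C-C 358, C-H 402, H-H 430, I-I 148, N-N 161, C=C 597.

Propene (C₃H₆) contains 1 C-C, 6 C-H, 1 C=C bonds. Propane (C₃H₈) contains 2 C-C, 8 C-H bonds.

Bonds broken (reactants):
  C-C: 1 × 358 = 358
  C-H: 6 × 402 = 2412
  C=C: 1 × 597 = 597
  H-H: 1 × 430 = 430
  Σ(broken) = 3797 kJ
Bonds formed (products):
  C-C: 2 × 358 = 716
  C-H: 8 × 402 = 3216
  Σ(formed) = 3932 kJ
ΔH = Σ(broken) − Σ(formed) = 3797 − 3932 = −135 kJ

ΔH ≈ −135 kJ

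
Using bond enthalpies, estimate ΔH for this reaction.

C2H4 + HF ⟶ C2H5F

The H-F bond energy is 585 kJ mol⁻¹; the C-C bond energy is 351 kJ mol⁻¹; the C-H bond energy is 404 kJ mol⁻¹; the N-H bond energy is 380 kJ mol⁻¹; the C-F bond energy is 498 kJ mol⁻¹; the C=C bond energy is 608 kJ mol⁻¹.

ΔH ≈ −60 kJ

Bonds broken (reactants):
  C-H: 4 × 404 = 1616
  C=C: 1 × 608 = 608
  H-F: 1 × 585 = 585
  Σ(broken) = 2809 kJ
Bonds formed (products):
  C-C: 1 × 351 = 351
  C-F: 1 × 498 = 498
  C-H: 5 × 404 = 2020
  Σ(formed) = 2869 kJ
ΔH = Σ(broken) − Σ(formed) = 2809 − 2869 = −60 kJ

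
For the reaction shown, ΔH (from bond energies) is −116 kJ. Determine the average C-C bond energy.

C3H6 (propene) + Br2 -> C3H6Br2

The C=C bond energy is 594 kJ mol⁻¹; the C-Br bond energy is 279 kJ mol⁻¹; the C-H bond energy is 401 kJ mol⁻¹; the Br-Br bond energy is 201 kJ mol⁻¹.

Let D be the C-C bond energy.
Σ(broken) = 1×201 + 1×D + 6×401 + 1×594 = 3201 + D
Σ(formed) = 2×279 + 2×D + 6×401 = 2964 + 2D
ΔH = Σ(broken) − Σ(formed) = (3201 + D) − (2964 + 2D) = +237 − D
Setting this equal to −116 kJ gives D = 353 kJ/mol.

D(C-C) ≈ 353 kJ/mol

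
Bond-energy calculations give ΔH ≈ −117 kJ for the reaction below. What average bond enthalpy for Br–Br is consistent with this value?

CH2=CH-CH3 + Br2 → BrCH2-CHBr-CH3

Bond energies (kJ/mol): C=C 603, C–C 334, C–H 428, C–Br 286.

D(Br–Br) ≈ 186 kJ/mol

Let D be the Br–Br bond energy.
Σ(broken) = 1×D + 1×334 + 6×428 + 1×603 = 3505 + D
Σ(formed) = 2×286 + 2×334 + 6×428 = 3808
ΔH = Σ(broken) − Σ(formed) = (3505 + D) − (3808) = −303 + D
Setting this equal to −117 kJ gives D = 186 kJ/mol.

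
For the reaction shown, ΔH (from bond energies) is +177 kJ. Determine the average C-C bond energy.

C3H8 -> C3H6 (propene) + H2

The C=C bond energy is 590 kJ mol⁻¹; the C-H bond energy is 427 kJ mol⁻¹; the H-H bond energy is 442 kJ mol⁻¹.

Let D be the C-C bond energy.
Σ(broken) = 2×D + 8×427 = 3416 + 2D
Σ(formed) = 1×D + 6×427 + 1×590 + 1×442 = 3594 + D
ΔH = Σ(broken) − Σ(formed) = (3416 + 2D) − (3594 + D) = −178 + D
Setting this equal to +177 kJ gives D = 355 kJ/mol.

D(C-C) ≈ 355 kJ/mol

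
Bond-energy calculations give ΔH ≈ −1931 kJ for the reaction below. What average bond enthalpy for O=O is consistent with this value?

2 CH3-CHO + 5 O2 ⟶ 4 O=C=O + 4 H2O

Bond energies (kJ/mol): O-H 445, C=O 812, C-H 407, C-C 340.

Let D be the O=O bond energy.
Σ(broken) = 2×340 + 8×407 + 2×812 + 5×D = 5560 + 5D
Σ(formed) = 8×812 + 8×445 = 10056
ΔH = Σ(broken) − Σ(formed) = (5560 + 5D) − (10056) = −4496 + 5D
Setting this equal to −1931 kJ gives 5D = 2565, so D = 513 kJ/mol.

D(O=O) ≈ 513 kJ/mol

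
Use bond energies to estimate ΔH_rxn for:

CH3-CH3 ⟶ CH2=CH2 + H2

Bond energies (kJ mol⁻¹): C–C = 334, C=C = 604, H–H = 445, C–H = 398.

Bonds broken (reactants):
  C–C: 1 × 334 = 334
  C–H: 6 × 398 = 2388
  Σ(broken) = 2722 kJ
Bonds formed (products):
  C–H: 4 × 398 = 1592
  C=C: 1 × 604 = 604
  H–H: 1 × 445 = 445
  Σ(formed) = 2641 kJ
ΔH = Σ(broken) − Σ(formed) = 2722 − 2641 = +81 kJ

ΔH ≈ +81 kJ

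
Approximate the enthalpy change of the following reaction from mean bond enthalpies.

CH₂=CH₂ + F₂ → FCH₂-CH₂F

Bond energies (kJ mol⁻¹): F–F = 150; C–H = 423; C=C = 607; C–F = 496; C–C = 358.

ΔH ≈ −593 kJ

Bonds broken (reactants):
  C–H: 4 × 423 = 1692
  C=C: 1 × 607 = 607
  F–F: 1 × 150 = 150
  Σ(broken) = 2449 kJ
Bonds formed (products):
  C–C: 1 × 358 = 358
  C–F: 2 × 496 = 992
  C–H: 4 × 423 = 1692
  Σ(formed) = 3042 kJ
ΔH = Σ(broken) − Σ(formed) = 2449 − 3042 = −593 kJ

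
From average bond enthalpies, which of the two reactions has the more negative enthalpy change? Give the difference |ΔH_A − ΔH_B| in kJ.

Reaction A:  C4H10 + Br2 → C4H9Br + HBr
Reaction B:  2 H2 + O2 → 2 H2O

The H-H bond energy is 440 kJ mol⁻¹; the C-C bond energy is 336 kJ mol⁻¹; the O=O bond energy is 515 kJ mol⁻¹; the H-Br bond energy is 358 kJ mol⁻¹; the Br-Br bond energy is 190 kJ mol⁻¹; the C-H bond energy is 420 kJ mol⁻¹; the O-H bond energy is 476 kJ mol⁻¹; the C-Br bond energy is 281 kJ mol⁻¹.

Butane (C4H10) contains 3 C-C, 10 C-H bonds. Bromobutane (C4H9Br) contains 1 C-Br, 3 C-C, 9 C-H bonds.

Reaction B, by 480 kJ

Reaction A:
  Bonds broken (reactants):
    Br-Br: 1 × 190 = 190
    C-C: 3 × 336 = 1008
    C-H: 10 × 420 = 4200
    Σ(broken) = 5398 kJ
  Bonds formed (products):
    C-Br: 1 × 281 = 281
    C-C: 3 × 336 = 1008
    C-H: 9 × 420 = 3780
    H-Br: 1 × 358 = 358
    Σ(formed) = 5427 kJ
  ΔH_A = 5398 − 5427 = −29 kJ
Reaction B:
  Bonds broken (reactants):
    H-H: 2 × 440 = 880
    O=O: 1 × 515 = 515
    Σ(broken) = 1395 kJ
  Bonds formed (products):
    O-H: 4 × 476 = 1904
    Σ(formed) = 1904 kJ
  ΔH_B = 1395 − 1904 = −509 kJ
ΔH_A − ΔH_B = +480 kJ, so reaction B has the more negative ΔH; |ΔH_A − ΔH_B| = 480 kJ.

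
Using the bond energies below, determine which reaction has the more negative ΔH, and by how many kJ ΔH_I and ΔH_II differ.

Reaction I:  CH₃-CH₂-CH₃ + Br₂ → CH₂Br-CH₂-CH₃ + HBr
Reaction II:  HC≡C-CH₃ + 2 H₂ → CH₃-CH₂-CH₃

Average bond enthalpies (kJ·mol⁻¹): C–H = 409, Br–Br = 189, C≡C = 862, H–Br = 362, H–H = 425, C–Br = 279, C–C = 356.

Reaction II, by 237 kJ

Reaction I:
  Bonds broken (reactants):
    Br–Br: 1 × 189 = 189
    C–C: 2 × 356 = 712
    C–H: 8 × 409 = 3272
    Σ(broken) = 4173 kJ
  Bonds formed (products):
    C–Br: 1 × 279 = 279
    C–C: 2 × 356 = 712
    C–H: 7 × 409 = 2863
    H–Br: 1 × 362 = 362
    Σ(formed) = 4216 kJ
  ΔH_I = 4173 − 4216 = −43 kJ
Reaction II:
  Bonds broken (reactants):
    C≡C: 1 × 862 = 862
    C–C: 1 × 356 = 356
    C–H: 4 × 409 = 1636
    H–H: 2 × 425 = 850
    Σ(broken) = 3704 kJ
  Bonds formed (products):
    C–C: 2 × 356 = 712
    C–H: 8 × 409 = 3272
    Σ(formed) = 3984 kJ
  ΔH_II = 3704 − 3984 = −280 kJ
ΔH_I − ΔH_II = +237 kJ, so reaction II has the more negative ΔH; |ΔH_I − ΔH_II| = 237 kJ.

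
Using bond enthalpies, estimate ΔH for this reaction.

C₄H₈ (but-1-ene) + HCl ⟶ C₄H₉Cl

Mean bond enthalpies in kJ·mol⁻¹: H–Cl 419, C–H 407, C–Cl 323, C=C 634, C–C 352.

Bonds broken (reactants):
  C–C: 2 × 352 = 704
  C–H: 8 × 407 = 3256
  C=C: 1 × 634 = 634
  H–Cl: 1 × 419 = 419
  Σ(broken) = 5013 kJ
Bonds formed (products):
  C–C: 3 × 352 = 1056
  C–Cl: 1 × 323 = 323
  C–H: 9 × 407 = 3663
  Σ(formed) = 5042 kJ
ΔH = Σ(broken) − Σ(formed) = 5013 − 5042 = −29 kJ

ΔH ≈ −29 kJ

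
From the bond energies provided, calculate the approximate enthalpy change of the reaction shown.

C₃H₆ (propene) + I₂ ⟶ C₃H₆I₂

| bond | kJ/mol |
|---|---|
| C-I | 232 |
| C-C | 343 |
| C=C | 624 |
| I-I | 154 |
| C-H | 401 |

ΔH ≈ −29 kJ

Bonds broken (reactants):
  C-C: 1 × 343 = 343
  C-H: 6 × 401 = 2406
  C=C: 1 × 624 = 624
  I-I: 1 × 154 = 154
  Σ(broken) = 3527 kJ
Bonds formed (products):
  C-C: 2 × 343 = 686
  C-H: 6 × 401 = 2406
  C-I: 2 × 232 = 464
  Σ(formed) = 3556 kJ
ΔH = Σ(broken) − Σ(formed) = 3527 − 3556 = −29 kJ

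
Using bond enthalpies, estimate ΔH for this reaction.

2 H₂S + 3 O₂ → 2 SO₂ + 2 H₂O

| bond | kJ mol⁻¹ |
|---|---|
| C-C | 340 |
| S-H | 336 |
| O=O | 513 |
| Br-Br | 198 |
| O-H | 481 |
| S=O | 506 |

Bonds broken (reactants):
  O=O: 3 × 513 = 1539
  S-H: 4 × 336 = 1344
  Σ(broken) = 2883 kJ
Bonds formed (products):
  O-H: 4 × 481 = 1924
  S=O: 4 × 506 = 2024
  Σ(formed) = 3948 kJ
ΔH = Σ(broken) − Σ(formed) = 2883 − 3948 = −1065 kJ

ΔH ≈ −1065 kJ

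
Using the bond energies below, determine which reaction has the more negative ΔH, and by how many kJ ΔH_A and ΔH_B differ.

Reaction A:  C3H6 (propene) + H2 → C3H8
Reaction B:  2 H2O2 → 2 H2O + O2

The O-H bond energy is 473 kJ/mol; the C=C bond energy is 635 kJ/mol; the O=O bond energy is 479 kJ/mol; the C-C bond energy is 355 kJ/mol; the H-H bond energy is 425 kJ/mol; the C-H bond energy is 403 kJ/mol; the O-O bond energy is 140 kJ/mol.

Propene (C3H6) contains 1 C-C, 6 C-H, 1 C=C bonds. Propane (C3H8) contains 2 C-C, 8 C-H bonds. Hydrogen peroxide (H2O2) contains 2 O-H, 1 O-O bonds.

Reaction B, by 98 kJ

Reaction A:
  Bonds broken (reactants):
    C-C: 1 × 355 = 355
    C-H: 6 × 403 = 2418
    C=C: 1 × 635 = 635
    H-H: 1 × 425 = 425
    Σ(broken) = 3833 kJ
  Bonds formed (products):
    C-C: 2 × 355 = 710
    C-H: 8 × 403 = 3224
    Σ(formed) = 3934 kJ
  ΔH_A = 3833 − 3934 = −101 kJ
Reaction B:
  Bonds broken (reactants):
    O-H: 4 × 473 = 1892
    O-O: 2 × 140 = 280
    Σ(broken) = 2172 kJ
  Bonds formed (products):
    O-H: 4 × 473 = 1892
    O=O: 1 × 479 = 479
    Σ(formed) = 2371 kJ
  ΔH_B = 2172 − 2371 = −199 kJ
ΔH_A − ΔH_B = +98 kJ, so reaction B has the more negative ΔH; |ΔH_A − ΔH_B| = 98 kJ.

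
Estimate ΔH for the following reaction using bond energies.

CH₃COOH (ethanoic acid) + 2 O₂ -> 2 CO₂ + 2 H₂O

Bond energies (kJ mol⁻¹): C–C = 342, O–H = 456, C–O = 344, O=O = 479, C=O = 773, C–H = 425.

ΔH ≈ −768 kJ

Bonds broken (reactants):
  C–C: 1 × 342 = 342
  C–H: 3 × 425 = 1275
  C–O: 1 × 344 = 344
  C=O: 1 × 773 = 773
  O–H: 1 × 456 = 456
  O=O: 2 × 479 = 958
  Σ(broken) = 4148 kJ
Bonds formed (products):
  C=O: 4 × 773 = 3092
  O–H: 4 × 456 = 1824
  Σ(formed) = 4916 kJ
ΔH = Σ(broken) − Σ(formed) = 4148 − 4916 = −768 kJ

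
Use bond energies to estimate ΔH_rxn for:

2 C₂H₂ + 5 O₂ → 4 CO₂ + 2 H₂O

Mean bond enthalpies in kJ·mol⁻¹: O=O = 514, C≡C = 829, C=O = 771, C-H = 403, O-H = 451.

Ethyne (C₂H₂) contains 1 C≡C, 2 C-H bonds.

Bonds broken (reactants):
  C≡C: 2 × 829 = 1658
  C-H: 4 × 403 = 1612
  O=O: 5 × 514 = 2570
  Σ(broken) = 5840 kJ
Bonds formed (products):
  C=O: 8 × 771 = 6168
  O-H: 4 × 451 = 1804
  Σ(formed) = 7972 kJ
ΔH = Σ(broken) − Σ(formed) = 5840 − 7972 = −2132 kJ

ΔH ≈ −2132 kJ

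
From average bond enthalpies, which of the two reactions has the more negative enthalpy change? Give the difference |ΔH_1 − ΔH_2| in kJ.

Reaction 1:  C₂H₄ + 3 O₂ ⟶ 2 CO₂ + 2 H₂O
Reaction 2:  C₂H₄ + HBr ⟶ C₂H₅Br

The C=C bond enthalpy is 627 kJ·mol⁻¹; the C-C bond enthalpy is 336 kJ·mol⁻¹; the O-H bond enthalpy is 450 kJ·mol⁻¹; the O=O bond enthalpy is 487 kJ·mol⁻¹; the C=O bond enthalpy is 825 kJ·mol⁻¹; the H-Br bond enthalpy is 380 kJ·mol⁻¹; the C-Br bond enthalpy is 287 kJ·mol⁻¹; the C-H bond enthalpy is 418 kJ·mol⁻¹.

Reaction 1:
  Bonds broken (reactants):
    C-H: 4 × 418 = 1672
    C=C: 1 × 627 = 627
    O=O: 3 × 487 = 1461
    Σ(broken) = 3760 kJ
  Bonds formed (products):
    C=O: 4 × 825 = 3300
    O-H: 4 × 450 = 1800
    Σ(formed) = 5100 kJ
  ΔH_1 = 3760 − 5100 = −1340 kJ
Reaction 2:
  Bonds broken (reactants):
    C-H: 4 × 418 = 1672
    C=C: 1 × 627 = 627
    H-Br: 1 × 380 = 380
    Σ(broken) = 2679 kJ
  Bonds formed (products):
    C-Br: 1 × 287 = 287
    C-C: 1 × 336 = 336
    C-H: 5 × 418 = 2090
    Σ(formed) = 2713 kJ
  ΔH_2 = 2679 − 2713 = −34 kJ
ΔH_1 − ΔH_2 = −1306 kJ, so reaction 1 has the more negative ΔH; |ΔH_1 − ΔH_2| = 1306 kJ.

Reaction 1, by 1306 kJ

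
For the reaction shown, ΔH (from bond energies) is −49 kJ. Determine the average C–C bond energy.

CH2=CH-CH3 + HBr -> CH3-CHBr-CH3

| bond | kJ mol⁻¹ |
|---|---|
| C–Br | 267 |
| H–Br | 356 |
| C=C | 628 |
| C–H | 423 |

Let D be the C–C bond energy.
Σ(broken) = 1×D + 6×423 + 1×628 + 1×356 = 3522 + D
Σ(formed) = 1×267 + 2×D + 7×423 = 3228 + 2D
ΔH = Σ(broken) − Σ(formed) = (3522 + D) − (3228 + 2D) = +294 − D
Setting this equal to −49 kJ gives D = 343 kJ/mol.

D(C–C) ≈ 343 kJ/mol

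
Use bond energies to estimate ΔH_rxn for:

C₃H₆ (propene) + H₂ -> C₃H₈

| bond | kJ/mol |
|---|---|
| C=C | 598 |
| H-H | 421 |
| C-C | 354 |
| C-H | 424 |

ΔH ≈ −183 kJ

Bonds broken (reactants):
  C-C: 1 × 354 = 354
  C-H: 6 × 424 = 2544
  C=C: 1 × 598 = 598
  H-H: 1 × 421 = 421
  Σ(broken) = 3917 kJ
Bonds formed (products):
  C-C: 2 × 354 = 708
  C-H: 8 × 424 = 3392
  Σ(formed) = 4100 kJ
ΔH = Σ(broken) − Σ(formed) = 3917 − 4100 = −183 kJ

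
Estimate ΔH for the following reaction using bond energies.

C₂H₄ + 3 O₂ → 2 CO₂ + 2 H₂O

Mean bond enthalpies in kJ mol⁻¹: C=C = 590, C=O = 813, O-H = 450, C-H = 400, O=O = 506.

Bonds broken (reactants):
  C-H: 4 × 400 = 1600
  C=C: 1 × 590 = 590
  O=O: 3 × 506 = 1518
  Σ(broken) = 3708 kJ
Bonds formed (products):
  C=O: 4 × 813 = 3252
  O-H: 4 × 450 = 1800
  Σ(formed) = 5052 kJ
ΔH = Σ(broken) − Σ(formed) = 3708 − 5052 = −1344 kJ

ΔH ≈ −1344 kJ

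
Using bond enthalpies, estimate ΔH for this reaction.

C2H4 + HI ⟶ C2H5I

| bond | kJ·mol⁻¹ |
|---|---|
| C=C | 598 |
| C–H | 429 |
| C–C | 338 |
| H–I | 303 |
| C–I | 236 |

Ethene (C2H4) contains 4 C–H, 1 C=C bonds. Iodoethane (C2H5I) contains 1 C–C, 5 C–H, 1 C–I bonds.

ΔH ≈ −102 kJ

Bonds broken (reactants):
  C–H: 4 × 429 = 1716
  C=C: 1 × 598 = 598
  H–I: 1 × 303 = 303
  Σ(broken) = 2617 kJ
Bonds formed (products):
  C–C: 1 × 338 = 338
  C–H: 5 × 429 = 2145
  C–I: 1 × 236 = 236
  Σ(formed) = 2719 kJ
ΔH = Σ(broken) − Σ(formed) = 2617 − 2719 = −102 kJ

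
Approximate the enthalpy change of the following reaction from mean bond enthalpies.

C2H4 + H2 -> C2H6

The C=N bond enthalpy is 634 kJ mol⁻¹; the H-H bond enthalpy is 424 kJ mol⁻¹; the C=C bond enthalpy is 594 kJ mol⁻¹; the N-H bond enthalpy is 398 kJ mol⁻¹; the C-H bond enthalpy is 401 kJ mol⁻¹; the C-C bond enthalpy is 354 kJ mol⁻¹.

Bonds broken (reactants):
  C-H: 4 × 401 = 1604
  C=C: 1 × 594 = 594
  H-H: 1 × 424 = 424
  Σ(broken) = 2622 kJ
Bonds formed (products):
  C-C: 1 × 354 = 354
  C-H: 6 × 401 = 2406
  Σ(formed) = 2760 kJ
ΔH = Σ(broken) − Σ(formed) = 2622 − 2760 = −138 kJ

ΔH ≈ −138 kJ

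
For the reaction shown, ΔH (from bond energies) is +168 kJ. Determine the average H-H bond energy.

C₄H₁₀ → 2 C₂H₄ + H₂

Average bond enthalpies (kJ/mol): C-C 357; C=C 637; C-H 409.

Let D be the H-H bond energy.
Σ(broken) = 3×357 + 10×409 = 5161
Σ(formed) = 8×409 + 2×637 + 1×D = 4546 + D
ΔH = Σ(broken) − Σ(formed) = (5161) − (4546 + D) = +615 − D
Setting this equal to +168 kJ gives D = 447 kJ/mol.

D(H-H) ≈ 447 kJ/mol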